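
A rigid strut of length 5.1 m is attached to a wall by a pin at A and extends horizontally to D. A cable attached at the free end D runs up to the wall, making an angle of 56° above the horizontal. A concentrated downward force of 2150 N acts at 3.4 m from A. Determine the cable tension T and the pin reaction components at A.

ΣM about A: T·sin56°·5.1 − 2150·3.4 = 0 → T = 7310/(5.1·0.829038) = 1728.91 ≈ 1729 N.
ΣF_x = 0: A_x − T·cos56° = 0 → A_x = 1728.91 × 0.559193 = 966.8 N.
ΣF_y = 0: A_y + T·sin56° − 2150 = 0 → A_y = 2150 − 1728.91 × 0.829038 = 716.7 N.

T = 1729 N, A_x = 966.8 N, A_y = 716.7 N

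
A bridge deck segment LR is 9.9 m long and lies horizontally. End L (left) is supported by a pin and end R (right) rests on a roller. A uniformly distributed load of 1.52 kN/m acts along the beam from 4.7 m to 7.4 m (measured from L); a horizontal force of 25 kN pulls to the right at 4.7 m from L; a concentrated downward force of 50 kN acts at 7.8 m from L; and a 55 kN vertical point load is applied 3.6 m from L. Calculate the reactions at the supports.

L_x = -25.00 kN, L_y = 47.20 kN, R_y = 61.90 kN

Resultant of the distributed load: 1.52 × 2.7 = 4.104 kN at 6.05 m from L.
Moments about L: R_y·9.9 − (1.52·2.7)·6.05 − 50·7.8 − 55·3.6 = 0 → R_y = 612.8292/9.9 = 61.9019 ≈ 61.90 kN.
ΣF_y = 0: L_y + 61.9019 − 1.52·2.7 − 50 − 55 = 0 → L_y = 47.20 kN.
ΣF_x = 0: L_x + 25 = 0 → L_x = -25.00 kN.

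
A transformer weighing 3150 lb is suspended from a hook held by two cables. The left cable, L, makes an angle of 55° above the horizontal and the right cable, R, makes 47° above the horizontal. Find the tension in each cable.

ΣF_x = 0: −T_L·cos55° + T_R·cos47° = 0 → T_R = 0.841023·T_L.
ΣF_y = 0: T_L·sin55° + T_R·sin47° = 3150.
Substitute: T_L·(0.819152 + 0.841023·0.731354) = 3150 → T_L = 2196.29 ≈ 2196 lb.
Then T_R = 0.841023 × 2196.29 = 1847 lb.

T_L = 2196 lb, T_R = 1847 lb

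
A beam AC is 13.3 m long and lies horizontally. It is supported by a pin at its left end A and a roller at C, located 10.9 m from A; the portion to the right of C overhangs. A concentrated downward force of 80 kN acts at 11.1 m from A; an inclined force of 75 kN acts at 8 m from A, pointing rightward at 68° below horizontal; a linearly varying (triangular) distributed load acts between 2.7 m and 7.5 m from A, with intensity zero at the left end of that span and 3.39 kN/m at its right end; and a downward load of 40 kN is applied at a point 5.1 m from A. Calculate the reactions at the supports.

A_x = -28.10 kN, A_y = 42.05 kN, C_y = 155.6 kN

Resultant of the triangular load: ½ × 3.39 × 4.8 = 8.136 kN, acting at 5.9 m from A (one-third of the span from the peak).
Moments about A: C_y·10.9 − 80·11.1 − 75·sin68°·8 − (½·3.39·4.8)·5.9 − 40·5.1 = 0 → C_y = 1696.31/10.9 = 155.625 ≈ 155.6 kN.
ΣF_y = 0: A_y + 155.625 − 80 − 75·sin68° − ½·3.39·4.8 − 40 = 0 → A_y = 42.05 kN.
ΣF_x = 0: A_x + 75·cos68° = 0 → A_x = -28.10 kN.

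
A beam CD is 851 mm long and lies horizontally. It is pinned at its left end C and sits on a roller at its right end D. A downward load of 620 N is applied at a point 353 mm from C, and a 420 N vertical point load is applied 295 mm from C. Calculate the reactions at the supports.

C_x = 0, C_y = 637.2 N, D_y = 402.8 N

Moments about C: D_y·851 − 620·353 − 420·295 = 0 → D_y = 342760/851 = 402.773 ≈ 402.8 N.
ΣF_y = 0: C_y + 402.773 − 620 − 420 = 0 → C_y = 637.2 N.
ΣF_x = 0: no horizontal applied forces, so C_x = 0.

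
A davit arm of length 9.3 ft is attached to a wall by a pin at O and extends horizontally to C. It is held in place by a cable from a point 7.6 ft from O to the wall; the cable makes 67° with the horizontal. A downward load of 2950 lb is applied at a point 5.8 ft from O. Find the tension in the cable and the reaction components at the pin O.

ΣM about O: T·sin67°·7.6 − 2950·5.8 = 0 → T = 17110/(7.6·0.920505) = 2445.74 ≈ 2446 lb.
ΣF_x = 0: O_x − T·cos67° = 0 → O_x = 2445.74 × 0.390731 = 955.6 lb.
ΣF_y = 0: O_y + T·sin67° − 2950 = 0 → O_y = 2950 − 2445.74 × 0.920505 = 698.7 lb.

T = 2446 lb, O_x = 955.6 lb, O_y = 698.7 lb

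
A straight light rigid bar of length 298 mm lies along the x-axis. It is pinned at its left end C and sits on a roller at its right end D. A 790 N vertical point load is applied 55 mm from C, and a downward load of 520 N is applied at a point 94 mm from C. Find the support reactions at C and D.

C_x = 0, C_y = 1000 N, D_y = 309.8 N

Moments about C: D_y·298 − 790·55 − 520·94 = 0 → D_y = 92330/298 = 309.832 ≈ 309.8 N.
ΣF_y = 0: C_y + 309.832 − 790 − 520 = 0 → C_y = 1000 N.
ΣF_x = 0: no horizontal applied forces, so C_x = 0.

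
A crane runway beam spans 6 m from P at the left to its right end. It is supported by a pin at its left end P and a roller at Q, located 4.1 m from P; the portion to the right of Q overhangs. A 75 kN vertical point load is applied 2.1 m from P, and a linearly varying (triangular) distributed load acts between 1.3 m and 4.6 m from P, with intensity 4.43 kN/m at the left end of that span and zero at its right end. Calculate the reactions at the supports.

P_x = 0, P_y = 39.62 kN, Q_y = 42.69 kN

Resultant of the triangular load: ½ × 4.43 × 3.3 = 7.3095 kN, acting at 2.4 m from P (one-third of the span from the peak).
Moments about P: Q_y·4.1 − 75·2.1 − (½·4.43·3.3)·2.4 = 0 → Q_y = 175.0428/4.1 = 42.6934 ≈ 42.69 kN.
ΣF_y = 0: P_y + 42.6934 − 75 − ½·4.43·3.3 = 0 → P_y = 39.62 kN.
ΣF_x = 0: no horizontal applied forces, so P_x = 0.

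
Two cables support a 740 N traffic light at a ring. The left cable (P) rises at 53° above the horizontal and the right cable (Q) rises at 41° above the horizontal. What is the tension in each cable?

ΣF_x = 0: −T_P·cos53° + T_Q·cos41° = 0 → T_Q = 0.797413·T_P.
ΣF_y = 0: T_P·sin53° + T_Q·sin41° = 740.
Substitute: T_P·(0.798636 + 0.797413·0.656059) = 740 → T_P = 559.849 ≈ 559.8 N.
Then T_Q = 0.797413 × 559.849 = 446.4 N.

T_P = 559.8 N, T_Q = 446.4 N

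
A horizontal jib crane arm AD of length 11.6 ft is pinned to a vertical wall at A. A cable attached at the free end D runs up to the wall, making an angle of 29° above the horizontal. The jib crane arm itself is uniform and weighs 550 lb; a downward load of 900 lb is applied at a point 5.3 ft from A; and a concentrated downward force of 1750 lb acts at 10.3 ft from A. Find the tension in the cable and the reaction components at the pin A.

ΣM about A: T·sin29°·11.6 − 550·5.8 − 900·5.3 − 1750·10.3 = 0 → T = 25985/(11.6·0.48481) = 4620.54 ≈ 4621 lb.
ΣF_x = 0: A_x − T·cos29° = 0 → A_x = 4620.54 × 0.87462 = 4041 lb.
ΣF_y = 0: A_y + T·sin29° − 550 − 900 − 1750 = 0 → A_y = 3200 − 4620.54 × 0.48481 = 959.9 lb.

T = 4621 lb, A_x = 4041 lb, A_y = 959.9 lb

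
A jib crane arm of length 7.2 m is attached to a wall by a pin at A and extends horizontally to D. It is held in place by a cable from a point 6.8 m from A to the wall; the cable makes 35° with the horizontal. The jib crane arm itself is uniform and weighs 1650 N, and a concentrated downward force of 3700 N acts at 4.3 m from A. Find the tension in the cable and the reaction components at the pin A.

T = 5602 N, A_x = 4589 N, A_y = 2137 N

ΣM about A: T·sin35°·6.8 − 1650·3.6 − 3700·4.3 = 0 → T = 21850/(6.8·0.573576) = 5602.11 ≈ 5602 N.
ΣF_x = 0: A_x − T·cos35° = 0 → A_x = 5602.11 × 0.819152 = 4589 N.
ΣF_y = 0: A_y + T·sin35° − 1650 − 3700 = 0 → A_y = 5350 − 5602.11 × 0.573576 = 2137 N.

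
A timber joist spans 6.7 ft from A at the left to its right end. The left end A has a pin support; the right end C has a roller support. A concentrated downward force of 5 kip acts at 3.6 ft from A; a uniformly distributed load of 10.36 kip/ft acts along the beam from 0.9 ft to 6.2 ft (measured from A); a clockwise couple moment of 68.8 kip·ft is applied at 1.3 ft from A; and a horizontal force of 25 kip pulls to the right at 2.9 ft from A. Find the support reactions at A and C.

A_x = -25.00 kip, A_y = 17.86 kip, C_y = 42.05 kip

Resultant of the distributed load: 10.36 × 5.3 = 54.908 kip at 3.55 ft from A.
Moments about A: C_y·6.7 − 5·3.6 − (10.36·5.3)·3.55 − 68.8 = 0 → C_y = 281.7234/6.7 = 42.0483 ≈ 42.05 kip.
ΣF_y = 0: A_y + 42.0483 − 5 − 10.36·5.3 = 0 → A_y = 17.86 kip.
ΣF_x = 0: A_x + 25 = 0 → A_x = -25.00 kip.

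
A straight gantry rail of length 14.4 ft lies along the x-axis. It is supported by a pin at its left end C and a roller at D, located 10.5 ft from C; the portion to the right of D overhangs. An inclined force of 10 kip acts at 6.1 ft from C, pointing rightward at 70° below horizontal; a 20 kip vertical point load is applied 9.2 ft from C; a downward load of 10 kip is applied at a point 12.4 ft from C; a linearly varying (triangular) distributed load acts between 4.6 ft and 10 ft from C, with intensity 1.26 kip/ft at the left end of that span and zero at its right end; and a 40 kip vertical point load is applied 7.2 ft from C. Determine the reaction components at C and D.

C_x = -3.420 kip, C_y = 18.50 kip, D_y = 64.29 kip

Resultant of the triangular load: ½ × 1.26 × 5.4 = 3.402 kip, acting at 6.4 ft from C (one-third of the span from the peak).
Moments about C: D_y·10.5 − 10·sin70°·6.1 − 20·9.2 − 10·12.4 − (½·1.26·5.4)·6.4 − 40·7.2 = 0 → D_y = 675.094/10.5 = 64.2947 ≈ 64.29 kip.
ΣF_y = 0: C_y + 64.2947 − 10·sin70° − 20 − 10 − ½·1.26·5.4 − 40 = 0 → C_y = 18.50 kip.
ΣF_x = 0: C_x + 10·cos70° = 0 → C_x = -3.420 kip.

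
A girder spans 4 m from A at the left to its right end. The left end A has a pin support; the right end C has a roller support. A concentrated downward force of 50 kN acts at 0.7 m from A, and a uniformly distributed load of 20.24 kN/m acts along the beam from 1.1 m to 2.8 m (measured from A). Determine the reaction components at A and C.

Resultant of the distributed load: 20.24 × 1.7 = 34.408 kN at 1.95 m from A.
ΣM about A: C_y·4 − 50·0.7 − (20.24·1.7)·1.95 = 0 → C_y = 102.0956/4 = 25.5239 ≈ 25.52 kN.
ΣF_y = 0: A_y + 25.5239 − 50 − 20.24·1.7 = 0 → A_y = 58.88 kN.
ΣF_x = 0: no horizontal applied forces, so A_x = 0.

A_x = 0, A_y = 58.88 kN, C_y = 25.52 kN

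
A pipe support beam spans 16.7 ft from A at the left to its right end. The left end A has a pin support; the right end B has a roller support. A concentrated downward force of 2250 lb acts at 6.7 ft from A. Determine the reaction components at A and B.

Taking moments about A: B_y·16.7 − 2250·6.7 = 0 → B_y = 15075/16.7 = 902.695 ≈ 902.7 lb.
ΣF_y = 0: A_y + 902.695 − 2250 = 0 → A_y = 1347 lb.
ΣF_x = 0: no horizontal applied forces, so A_x = 0.

A_x = 0, A_y = 1347 lb, B_y = 902.7 lb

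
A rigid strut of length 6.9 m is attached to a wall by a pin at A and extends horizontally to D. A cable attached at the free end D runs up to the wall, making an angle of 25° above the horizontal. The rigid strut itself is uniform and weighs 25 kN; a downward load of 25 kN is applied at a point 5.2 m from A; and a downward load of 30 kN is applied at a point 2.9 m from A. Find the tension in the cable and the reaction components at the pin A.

ΣM about A: T·sin25°·6.9 − 25·3.45 − 25·5.2 − 30·2.9 = 0 → T = 303.25/(6.9·0.422618) = 103.993 ≈ 104.0 kN.
ΣF_x = 0: A_x − T·cos25° = 0 → A_x = 103.993 × 0.906308 = 94.25 kN.
ΣF_y = 0: A_y + T·sin25° − 25 − 25 − 30 = 0 → A_y = 80 − 103.993 × 0.422618 = 36.05 kN.

T = 104.0 kN, A_x = 94.25 kN, A_y = 36.05 kN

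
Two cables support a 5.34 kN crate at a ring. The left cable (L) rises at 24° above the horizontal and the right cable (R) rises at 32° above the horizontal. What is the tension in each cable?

T_L = 5.462 kN, T_R = 5.884 kN

ΣF_x = 0: −T_L·cos24° + T_R·cos32° = 0 → T_R = 1.07723·T_L.
ΣF_y = 0: T_L·sin24° + T_R·sin32° = 5.34.
Substitute: T_L·(0.406737 + 1.07723·0.529919) = 5.34 → T_L = 5.46246 ≈ 5.462 kN.
Then T_R = 1.07723 × 5.46246 = 5.884 kN.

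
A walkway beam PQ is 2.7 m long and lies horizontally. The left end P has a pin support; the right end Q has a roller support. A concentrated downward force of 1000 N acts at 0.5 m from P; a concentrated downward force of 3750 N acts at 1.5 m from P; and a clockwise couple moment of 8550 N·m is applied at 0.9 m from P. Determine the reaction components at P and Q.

P_x = 0, P_y = -685.2 N, Q_y = 5435 N

Moments about P: Q_y·2.7 − 1000·0.5 − 3750·1.5 − 8550 = 0 → Q_y = 14675/2.7 = 5435.19 ≈ 5435 N.
ΣF_y = 0: P_y + 5435.19 − 1000 − 3750 = 0 → P_y = -685.2 N.
ΣF_x = 0: no horizontal applied forces, so P_x = 0.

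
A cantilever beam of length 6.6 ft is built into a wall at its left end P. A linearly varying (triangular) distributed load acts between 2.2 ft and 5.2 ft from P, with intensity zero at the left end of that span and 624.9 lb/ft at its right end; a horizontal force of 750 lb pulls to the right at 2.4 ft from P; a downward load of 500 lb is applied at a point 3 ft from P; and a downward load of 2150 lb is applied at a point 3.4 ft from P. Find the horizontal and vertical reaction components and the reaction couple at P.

Resultant of the triangular load: ½ × 624.9 × 3 = 937.35 lb, acting at 4.2 ft from P (one-third of the span from the peak).
ΣF_x = 0: P_x + 750 = 0 → P_x = -750.0 lb.
ΣF_y = 0: P_y − ½·624.9·3 − 500 − 2150 = 0 → P_y = 3587 lb.
ΣM about P: M_P − (½·624.9·3)·4.2 − 500·3 − 2150·3.4 = 0 → M_P = 12750 lb·ft.

P_x = -750.0 lb, P_y = 3587 lb, M_P = 12750 lb·ft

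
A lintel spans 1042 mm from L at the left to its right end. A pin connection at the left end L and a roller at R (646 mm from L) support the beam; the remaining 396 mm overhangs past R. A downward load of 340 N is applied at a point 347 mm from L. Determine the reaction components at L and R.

Moments about L: R_y·646 − 340·347 = 0 → R_y = 117980/646 = 182.632 ≈ 182.6 N.
ΣF_y = 0: L_y + 182.632 − 340 = 0 → L_y = 157.4 N.
ΣF_x = 0: no horizontal applied forces, so L_x = 0.

L_x = 0, L_y = 157.4 N, R_y = 182.6 N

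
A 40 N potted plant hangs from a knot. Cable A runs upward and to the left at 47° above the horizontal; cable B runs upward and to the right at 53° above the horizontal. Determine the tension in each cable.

ΣF_x = 0: −T_A·cos47° + T_B·cos53° = 0 → T_B = 1.13324·T_A.
ΣF_y = 0: T_A·sin47° + T_B·sin53° = 40.
Substitute: T_A·(0.731354 + 1.13324·0.798636) = 40 → T_A = 24.4439 ≈ 24.44 N.
Then T_B = 1.13324 × 24.4439 = 27.70 N.

T_A = 24.44 N, T_B = 27.70 N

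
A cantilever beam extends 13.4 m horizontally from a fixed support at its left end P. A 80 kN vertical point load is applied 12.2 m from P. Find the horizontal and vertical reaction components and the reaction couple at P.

P_x = 0, P_y = 80.00 kN, M_P = 976.0 kN·m

ΣF_x = 0: P_x = 0.
ΣF_y = 0: P_y − 80 = 0 → P_y = 80.00 kN.
ΣM about P: M_P − 80·12.2 = 0 → M_P = 976.0 kN·m.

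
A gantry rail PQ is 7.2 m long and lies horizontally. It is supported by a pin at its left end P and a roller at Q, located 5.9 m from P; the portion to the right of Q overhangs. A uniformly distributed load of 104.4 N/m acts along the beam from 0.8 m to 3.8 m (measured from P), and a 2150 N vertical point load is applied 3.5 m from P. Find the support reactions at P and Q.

P_x = 0, P_y = 1066 N, Q_y = 1398 N

Resultant of the distributed load: 104.4 × 3 = 313.2 N at 2.3 m from P.
ΣM about P: Q_y·5.9 − (104.4·3)·2.3 − 2150·3.5 = 0 → Q_y = 8245.36/5.9 = 1397.52 ≈ 1398 N.
ΣF_y = 0: P_y + 1397.52 − 104.4·3 − 2150 = 0 → P_y = 1066 N.
ΣF_x = 0: no horizontal applied forces, so P_x = 0.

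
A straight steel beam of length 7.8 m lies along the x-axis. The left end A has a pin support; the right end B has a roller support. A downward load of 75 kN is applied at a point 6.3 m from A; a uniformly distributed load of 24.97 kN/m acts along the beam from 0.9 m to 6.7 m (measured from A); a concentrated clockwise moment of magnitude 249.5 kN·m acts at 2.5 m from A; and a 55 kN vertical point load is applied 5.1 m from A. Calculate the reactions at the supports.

A_x = 0, A_y = 75.74 kN, B_y = 199.1 kN

Resultant of the distributed load: 24.97 × 5.8 = 144.826 kN at 3.8 m from A.
Taking moments about A: B_y·7.8 − 75·6.3 − (24.97·5.8)·3.8 − 249.5 − 55·5.1 = 0 → B_y = 1552.8388/7.8 = 199.082 ≈ 199.1 kN.
ΣF_y = 0: A_y + 199.082 − 75 − 24.97·5.8 − 55 = 0 → A_y = 75.74 kN.
ΣF_x = 0: no horizontal applied forces, so A_x = 0.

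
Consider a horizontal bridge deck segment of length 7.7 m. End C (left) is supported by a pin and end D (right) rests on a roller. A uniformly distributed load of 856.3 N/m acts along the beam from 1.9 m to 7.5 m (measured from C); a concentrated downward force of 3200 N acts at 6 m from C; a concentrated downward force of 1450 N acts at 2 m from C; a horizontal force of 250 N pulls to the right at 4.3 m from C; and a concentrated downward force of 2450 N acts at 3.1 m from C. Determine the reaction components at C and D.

C_x = -250.0 N, C_y = 5112 N, D_y = 6783 N

Resultant of the distributed load: 856.3 × 5.6 = 4795.28 N at 4.7 m from C.
Taking moments about C: D_y·7.7 − (856.3·5.6)·4.7 − 3200·6 − 1450·2 − 2450·3.1 = 0 → D_y = 52232.816/7.7 = 6783.48 ≈ 6783 N.
ΣF_y = 0: C_y + 6783.48 − 856.3·5.6 − 3200 − 1450 − 2450 = 0 → C_y = 5112 N.
ΣF_x = 0: C_x + 250 = 0 → C_x = -250.0 N.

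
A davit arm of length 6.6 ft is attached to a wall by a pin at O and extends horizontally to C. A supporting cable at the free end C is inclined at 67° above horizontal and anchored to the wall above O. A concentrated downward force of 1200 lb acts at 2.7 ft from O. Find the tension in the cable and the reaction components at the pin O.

ΣM about O: T·sin67°·6.6 − 1200·2.7 = 0 → T = 3240/(6.6·0.920505) = 533.304 ≈ 533.3 lb.
ΣF_x = 0: O_x − T·cos67° = 0 → O_x = 533.304 × 0.390731 = 208.4 lb.
ΣF_y = 0: O_y + T·sin67° − 1200 = 0 → O_y = 1200 − 533.304 × 0.920505 = 709.1 lb.

T = 533.3 lb, O_x = 208.4 lb, O_y = 709.1 lb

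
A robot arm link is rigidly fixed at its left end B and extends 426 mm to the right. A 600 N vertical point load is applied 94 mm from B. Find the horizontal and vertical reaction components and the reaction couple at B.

B_x = 0, B_y = 600.0 N, M_B = 56400 N·mm

ΣF_x = 0: B_x = 0.
ΣF_y = 0: B_y − 600 = 0 → B_y = 600.0 N.
ΣM about B: M_B − 600·94 = 0 → M_B = 56400 N·mm.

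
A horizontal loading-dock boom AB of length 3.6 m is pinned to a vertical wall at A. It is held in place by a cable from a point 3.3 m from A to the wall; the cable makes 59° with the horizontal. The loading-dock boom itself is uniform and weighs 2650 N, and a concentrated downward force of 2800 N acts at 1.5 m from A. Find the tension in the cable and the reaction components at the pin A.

ΣM about A: T·sin59°·3.3 − 2650·1.8 − 2800·1.5 = 0 → T = 8970/(3.3·0.857167) = 3171.12 ≈ 3171 N.
ΣF_x = 0: A_x − T·cos59° = 0 → A_x = 3171.12 × 0.515038 = 1633 N.
ΣF_y = 0: A_y + T·sin59° − 2650 − 2800 = 0 → A_y = 5450 − 3171.12 × 0.857167 = 2732 N.

T = 3171 N, A_x = 1633 N, A_y = 2732 N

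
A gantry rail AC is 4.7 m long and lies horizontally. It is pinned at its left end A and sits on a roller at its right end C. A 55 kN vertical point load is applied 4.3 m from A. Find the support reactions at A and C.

A_x = 0, A_y = 4.681 kN, C_y = 50.32 kN

ΣM about A: C_y·4.7 − 55·4.3 = 0 → C_y = 236.5/4.7 = 50.3191 ≈ 50.32 kN.
ΣF_y = 0: A_y + 50.3191 − 55 = 0 → A_y = 4.681 kN.
ΣF_x = 0: no horizontal applied forces, so A_x = 0.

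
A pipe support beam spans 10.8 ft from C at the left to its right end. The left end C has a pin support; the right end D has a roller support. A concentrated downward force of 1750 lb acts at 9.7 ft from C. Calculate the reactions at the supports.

Taking moments about C: D_y·10.8 − 1750·9.7 = 0 → D_y = 16975/10.8 = 1571.76 ≈ 1572 lb.
ΣF_y = 0: C_y + 1571.76 − 1750 = 0 → C_y = 178.2 lb.
ΣF_x = 0: no horizontal applied forces, so C_x = 0.

C_x = 0, C_y = 178.2 lb, D_y = 1572 lb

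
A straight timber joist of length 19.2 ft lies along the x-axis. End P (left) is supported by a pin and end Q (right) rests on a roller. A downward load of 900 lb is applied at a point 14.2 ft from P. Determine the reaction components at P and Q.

ΣM about P: Q_y·19.2 − 900·14.2 = 0 → Q_y = 12780/19.2 = 665.625 ≈ 665.6 lb.
ΣF_y = 0: P_y + 665.625 − 900 = 0 → P_y = 234.4 lb.
ΣF_x = 0: no horizontal applied forces, so P_x = 0.

P_x = 0, P_y = 234.4 lb, Q_y = 665.6 lb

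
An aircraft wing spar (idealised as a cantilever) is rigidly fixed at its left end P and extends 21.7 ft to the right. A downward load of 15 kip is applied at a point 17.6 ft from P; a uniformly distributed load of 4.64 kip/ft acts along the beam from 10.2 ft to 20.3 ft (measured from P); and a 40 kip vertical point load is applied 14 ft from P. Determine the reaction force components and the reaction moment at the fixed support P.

Resultant of the distributed load: 4.64 × 10.1 = 46.864 kip at 15.25 ft from P.
ΣF_x = 0: P_x = 0.
ΣF_y = 0: P_y − 15 − 4.64·10.1 − 40 = 0 → P_y = 101.9 kip.
ΣM about P: M_P − 15·17.6 − (4.64·10.1)·15.25 − 40·14 = 0 → M_P = 1539 kip·ft.

P_x = 0, P_y = 101.9 kip, M_P = 1539 kip·ft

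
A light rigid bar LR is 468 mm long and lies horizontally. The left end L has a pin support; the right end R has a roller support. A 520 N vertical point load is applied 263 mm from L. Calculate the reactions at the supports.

L_x = 0, L_y = 227.8 N, R_y = 292.2 N

Moments about L: R_y·468 − 520·263 = 0 → R_y = 136760/468 = 292.222 ≈ 292.2 N.
ΣF_y = 0: L_y + 292.222 − 520 = 0 → L_y = 227.8 N.
ΣF_x = 0: no horizontal applied forces, so L_x = 0.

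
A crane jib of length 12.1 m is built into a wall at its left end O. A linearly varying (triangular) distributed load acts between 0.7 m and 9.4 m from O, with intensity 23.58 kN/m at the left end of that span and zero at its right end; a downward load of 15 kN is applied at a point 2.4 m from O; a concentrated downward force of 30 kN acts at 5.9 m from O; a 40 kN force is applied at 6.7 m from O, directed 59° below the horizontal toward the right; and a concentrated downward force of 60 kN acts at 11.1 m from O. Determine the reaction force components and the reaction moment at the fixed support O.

Resultant of the triangular load: ½ × 23.58 × 8.7 = 102.573 kN, acting at 3.6 m from O (one-third of the span from the peak).
ΣF_x = 0: O_x + 40·cos59° = 0 → O_x = -20.60 kN.
ΣF_y = 0: O_y − ½·23.58·8.7 − 15 − 30 − 40·sin59° − 60 = 0 → O_y = 241.9 kN.
ΣM about O: M_O − (½·23.58·8.7)·3.6 − 15·2.4 − 30·5.9 − 40·sin59°·6.7 − 60·11.1 = 0 → M_O = 1478 kN·m.

O_x = -20.60 kN, O_y = 241.9 kN, M_O = 1478 kN·m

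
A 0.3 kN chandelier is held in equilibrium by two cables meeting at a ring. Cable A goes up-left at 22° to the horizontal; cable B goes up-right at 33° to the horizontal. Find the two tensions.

T_A = 0.3071 kN, T_B = 0.3396 kN

ΣF_x = 0: −T_A·cos22° + T_B·cos33° = 0 → T_B = 1.10554·T_A.
ΣF_y = 0: T_A·sin22° + T_B·sin33° = 0.3.
Substitute: T_A·(0.374607 + 1.10554·0.544639) = 0.3 → T_A = 0.307148 ≈ 0.3071 kN.
Then T_B = 1.10554 × 0.307148 = 0.3396 kN.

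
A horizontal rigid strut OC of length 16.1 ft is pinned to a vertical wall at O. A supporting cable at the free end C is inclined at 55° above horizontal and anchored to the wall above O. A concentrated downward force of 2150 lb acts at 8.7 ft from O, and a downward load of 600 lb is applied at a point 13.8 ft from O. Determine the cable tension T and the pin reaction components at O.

ΣM about O: T·sin55°·16.1 − 2150·8.7 − 600·13.8 = 0 → T = 26985/(16.1·0.819152) = 2046.12 ≈ 2046 lb.
ΣF_x = 0: O_x − T·cos55° = 0 → O_x = 2046.12 × 0.573576 = 1174 lb.
ΣF_y = 0: O_y + T·sin55° − 2150 − 600 = 0 → O_y = 2750 − 2046.12 × 0.819152 = 1074 lb.

T = 2046 lb, O_x = 1174 lb, O_y = 1074 lb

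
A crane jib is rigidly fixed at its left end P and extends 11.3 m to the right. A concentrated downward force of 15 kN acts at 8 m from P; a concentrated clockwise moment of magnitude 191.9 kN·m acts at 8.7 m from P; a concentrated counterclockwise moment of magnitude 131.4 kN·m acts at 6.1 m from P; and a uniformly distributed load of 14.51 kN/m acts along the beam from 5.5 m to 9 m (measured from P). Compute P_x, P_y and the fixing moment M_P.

P_x = 0, P_y = 65.78 kN, M_P = 548.7 kN·m

Resultant of the distributed load: 14.51 × 3.5 = 50.785 kN at 7.25 m from P.
ΣF_x = 0: P_x = 0.
ΣF_y = 0: P_y − 15 − 14.51·3.5 = 0 → P_y = 65.78 kN.
ΣM about P: M_P − 15·8 − 191.9 + 131.4 − (14.51·3.5)·7.25 = 0 → M_P = 548.7 kN·m.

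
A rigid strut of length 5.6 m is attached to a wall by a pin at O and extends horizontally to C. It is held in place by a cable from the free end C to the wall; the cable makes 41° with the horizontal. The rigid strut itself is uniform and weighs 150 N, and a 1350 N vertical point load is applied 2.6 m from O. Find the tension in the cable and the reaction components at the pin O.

ΣM about O: T·sin41°·5.6 − 150·2.8 − 1350·2.6 = 0 → T = 3930/(5.6·0.656059) = 1069.7 ≈ 1070 N.
ΣF_x = 0: O_x − T·cos41° = 0 → O_x = 1069.7 × 0.75471 = 807.3 N.
ΣF_y = 0: O_y + T·sin41° − 150 − 1350 = 0 → O_y = 1500 − 1069.7 × 0.656059 = 798.2 N.

T = 1070 N, O_x = 807.3 N, O_y = 798.2 N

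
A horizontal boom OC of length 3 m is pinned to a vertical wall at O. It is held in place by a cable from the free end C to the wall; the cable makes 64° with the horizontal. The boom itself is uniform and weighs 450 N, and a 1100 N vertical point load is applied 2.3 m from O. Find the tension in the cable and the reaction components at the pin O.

T = 1189 N, O_x = 521.1 N, O_y = 481.7 N

ΣM about O: T·sin64°·3 − 450·1.5 − 1100·2.3 = 0 → T = 3205/(3·0.898794) = 1188.63 ≈ 1189 N.
ΣF_x = 0: O_x − T·cos64° = 0 → O_x = 1188.63 × 0.438371 = 521.1 N.
ΣF_y = 0: O_y + T·sin64° − 450 − 1100 = 0 → O_y = 1550 − 1188.63 × 0.898794 = 481.7 N.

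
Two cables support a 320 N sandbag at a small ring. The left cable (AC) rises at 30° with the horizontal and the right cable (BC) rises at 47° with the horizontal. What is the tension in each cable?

ΣF_x = 0: −T_AC·cos30° + T_BC·cos47° = 0 → T_BC = 1.26984·T_AC.
ΣF_y = 0: T_AC·sin30° + T_BC·sin47° = 320.
Substitute: T_AC·(0.5 + 1.26984·0.731354) = 320 → T_AC = 223.979 ≈ 224.0 N.
Then T_BC = 1.26984 × 223.979 = 284.4 N.

T_AC = 224.0 N, T_BC = 284.4 N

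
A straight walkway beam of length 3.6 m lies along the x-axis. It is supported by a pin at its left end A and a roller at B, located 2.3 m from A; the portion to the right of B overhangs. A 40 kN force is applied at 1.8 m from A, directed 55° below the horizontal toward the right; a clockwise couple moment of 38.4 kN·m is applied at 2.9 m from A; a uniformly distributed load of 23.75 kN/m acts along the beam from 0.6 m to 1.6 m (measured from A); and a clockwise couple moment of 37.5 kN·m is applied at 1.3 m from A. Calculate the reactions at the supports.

A_x = -22.94 kN, A_y = -13.49 kN, B_y = 70.00 kN

Resultant of the distributed load: 23.75 × 1 = 23.75 kN at 1.1 m from A.
Moments about A: B_y·2.3 − 40·sin55°·1.8 − 38.4 − (23.75·1)·1.1 − 37.5 = 0 → B_y = 161.004/2.3 = 70.0017 ≈ 70.00 kN.
ΣF_y = 0: A_y + 70.0017 − 40·sin55° − 23.75·1 = 0 → A_y = -13.49 kN.
ΣF_x = 0: A_x + 40·cos55° = 0 → A_x = -22.94 kN.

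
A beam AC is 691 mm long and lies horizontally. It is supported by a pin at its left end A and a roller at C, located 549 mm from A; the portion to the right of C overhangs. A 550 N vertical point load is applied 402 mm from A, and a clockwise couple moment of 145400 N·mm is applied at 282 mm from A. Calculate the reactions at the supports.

Moments about A: C_y·549 − 550·402 − 145400 = 0 → C_y = 366500/549 = 667.577 ≈ 667.6 N.
ΣF_y = 0: A_y + 667.577 − 550 = 0 → A_y = -117.6 N.
ΣF_x = 0: no horizontal applied forces, so A_x = 0.

A_x = 0, A_y = -117.6 N, C_y = 667.6 N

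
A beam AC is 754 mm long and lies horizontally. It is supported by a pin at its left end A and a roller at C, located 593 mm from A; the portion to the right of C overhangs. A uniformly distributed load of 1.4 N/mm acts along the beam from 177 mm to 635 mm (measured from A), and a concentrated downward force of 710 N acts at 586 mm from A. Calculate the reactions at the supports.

Resultant of the distributed load: 1.4 × 458 = 641.2 N at 406 mm from A.
ΣM about A: C_y·593 − (1.4·458)·406 − 710·586 = 0 → C_y = 676387.2/593 = 1140.62 ≈ 1141 N.
ΣF_y = 0: A_y + 1140.62 − 1.4·458 − 710 = 0 → A_y = 210.6 N.
ΣF_x = 0: no horizontal applied forces, so A_x = 0.

A_x = 0, A_y = 210.6 N, C_y = 1141 N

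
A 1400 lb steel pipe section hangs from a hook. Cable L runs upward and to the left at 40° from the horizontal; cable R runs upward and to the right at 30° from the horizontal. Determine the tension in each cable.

ΣF_x = 0: −T_L·cos40° + T_R·cos30° = 0 → T_R = 0.884552·T_L.
ΣF_y = 0: T_L·sin40° + T_R·sin30° = 1400.
Substitute: T_L·(0.642788 + 0.884552·0.5) = 1400 → T_L = 1290.25 ≈ 1290 lb.
Then T_R = 0.884552 × 1290.25 = 1141 lb.

T_L = 1290 lb, T_R = 1141 lb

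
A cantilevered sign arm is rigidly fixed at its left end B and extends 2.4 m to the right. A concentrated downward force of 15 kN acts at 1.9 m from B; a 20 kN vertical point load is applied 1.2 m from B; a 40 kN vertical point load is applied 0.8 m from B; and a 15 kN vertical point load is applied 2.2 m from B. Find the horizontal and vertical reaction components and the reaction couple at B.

B_x = 0, B_y = 90.00 kN, M_B = 117.5 kN·m

ΣF_x = 0: B_x = 0.
ΣF_y = 0: B_y − 15 − 20 − 40 − 15 = 0 → B_y = 90.00 kN.
ΣM about B: M_B − 15·1.9 − 20·1.2 − 40·0.8 − 15·2.2 = 0 → M_B = 117.5 kN·m.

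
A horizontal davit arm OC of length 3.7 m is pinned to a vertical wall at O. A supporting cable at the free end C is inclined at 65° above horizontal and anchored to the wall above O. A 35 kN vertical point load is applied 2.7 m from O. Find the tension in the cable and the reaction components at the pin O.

ΣM about O: T·sin65°·3.7 − 35·2.7 = 0 → T = 94.5/(3.7·0.906308) = 28.1809 ≈ 28.18 kN.
ΣF_x = 0: O_x − T·cos65° = 0 → O_x = 28.1809 × 0.422618 = 11.91 kN.
ΣF_y = 0: O_y + T·sin65° − 35 = 0 → O_y = 35 − 28.1809 × 0.906308 = 9.459 kN.

T = 28.18 kN, O_x = 11.91 kN, O_y = 9.459 kN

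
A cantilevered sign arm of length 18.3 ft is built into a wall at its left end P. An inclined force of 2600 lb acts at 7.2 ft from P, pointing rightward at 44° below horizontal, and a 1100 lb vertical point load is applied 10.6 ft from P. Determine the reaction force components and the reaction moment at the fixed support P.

P_x = -1870 lb, P_y = 2906 lb, M_P = 24660 lb·ft

ΣF_x = 0: P_x + 2600·cos44° = 0 → P_x = -1870 lb.
ΣF_y = 0: P_y − 2600·sin44° − 1100 = 0 → P_y = 2906 lb.
ΣM about P: M_P − 2600·sin44°·7.2 − 1100·10.6 = 0 → M_P = 24660 lb·ft.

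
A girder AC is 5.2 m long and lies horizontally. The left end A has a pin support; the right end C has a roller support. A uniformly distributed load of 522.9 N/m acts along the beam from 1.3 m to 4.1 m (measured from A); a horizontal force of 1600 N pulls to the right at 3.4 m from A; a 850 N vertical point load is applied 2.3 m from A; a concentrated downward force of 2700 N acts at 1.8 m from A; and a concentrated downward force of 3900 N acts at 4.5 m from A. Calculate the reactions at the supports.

A_x = -1600 N, A_y = 3468 N, C_y = 5446 N

Resultant of the distributed load: 522.9 × 2.8 = 1464.12 N at 2.7 m from A.
ΣM about A: C_y·5.2 − (522.9·2.8)·2.7 − 850·2.3 − 2700·1.8 − 3900·4.5 = 0 → C_y = 28318.124/5.2 = 5445.79 ≈ 5446 N.
ΣF_y = 0: A_y + 5445.79 − 522.9·2.8 − 850 − 2700 − 3900 = 0 → A_y = 3468 N.
ΣF_x = 0: A_x + 1600 = 0 → A_x = -1600 N.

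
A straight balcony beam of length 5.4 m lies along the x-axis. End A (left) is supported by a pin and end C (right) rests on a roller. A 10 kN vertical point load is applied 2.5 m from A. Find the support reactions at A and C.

A_x = 0, A_y = 5.370 kN, C_y = 4.630 kN

Moments about A: C_y·5.4 − 10·2.5 = 0 → C_y = 25/5.4 = 4.62963 ≈ 4.630 kN.
ΣF_y = 0: A_y + 4.62963 − 10 = 0 → A_y = 5.370 kN.
ΣF_x = 0: no horizontal applied forces, so A_x = 0.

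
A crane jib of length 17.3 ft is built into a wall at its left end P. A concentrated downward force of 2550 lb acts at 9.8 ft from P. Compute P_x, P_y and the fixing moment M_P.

ΣF_x = 0: P_x = 0.
ΣF_y = 0: P_y − 2550 = 0 → P_y = 2550 lb.
ΣM about P: M_P − 2550·9.8 = 0 → M_P = 24990 lb·ft.

P_x = 0, P_y = 2550 lb, M_P = 24990 lb·ft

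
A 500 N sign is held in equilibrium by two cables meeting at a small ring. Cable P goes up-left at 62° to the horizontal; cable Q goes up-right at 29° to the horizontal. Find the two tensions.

T_P = 437.4 N, T_Q = 234.8 N

ΣF_x = 0: −T_P·cos62° + T_Q·cos29° = 0 → T_Q = 0.536772·T_P.
ΣF_y = 0: T_P·sin62° + T_Q·sin29° = 500.
Substitute: T_P·(0.882948 + 0.536772·0.48481) = 500 → T_P = 437.376 ≈ 437.4 N.
Then T_Q = 0.536772 × 437.376 = 234.8 N.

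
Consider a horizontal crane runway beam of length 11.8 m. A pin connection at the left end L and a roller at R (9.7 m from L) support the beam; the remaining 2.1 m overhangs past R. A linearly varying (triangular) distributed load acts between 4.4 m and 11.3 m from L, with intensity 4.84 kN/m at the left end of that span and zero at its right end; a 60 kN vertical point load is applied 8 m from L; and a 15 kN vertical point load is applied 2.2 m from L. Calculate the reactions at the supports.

Resultant of the triangular load: ½ × 4.84 × 6.9 = 16.698 kN, acting at 6.7 m from L (one-third of the span from the peak).
Moments about L: R_y·9.7 − (½·4.84·6.9)·6.7 − 60·8 − 15·2.2 = 0 → R_y = 624.8766/9.7 = 64.4203 ≈ 64.42 kN.
ΣF_y = 0: L_y + 64.4203 − ½·4.84·6.9 − 60 − 15 = 0 → L_y = 27.28 kN.
ΣF_x = 0: no horizontal applied forces, so L_x = 0.

L_x = 0, L_y = 27.28 kN, R_y = 64.42 kN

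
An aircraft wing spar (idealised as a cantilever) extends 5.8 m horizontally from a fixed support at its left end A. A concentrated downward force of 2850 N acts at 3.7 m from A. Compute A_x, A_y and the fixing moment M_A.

ΣF_x = 0: A_x = 0.
ΣF_y = 0: A_y − 2850 = 0 → A_y = 2850 N.
ΣM about A: M_A − 2850·3.7 = 0 → M_A = 10540 N·m.

A_x = 0, A_y = 2850 N, M_A = 10540 N·m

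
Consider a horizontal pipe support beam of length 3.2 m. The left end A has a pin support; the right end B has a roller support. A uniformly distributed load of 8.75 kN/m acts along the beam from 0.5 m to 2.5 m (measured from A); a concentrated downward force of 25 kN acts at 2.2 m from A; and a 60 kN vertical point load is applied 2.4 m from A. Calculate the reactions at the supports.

Resultant of the distributed load: 8.75 × 2 = 17.5 kN at 1.5 m from A.
Moments about A: B_y·3.2 − (8.75·2)·1.5 − 25·2.2 − 60·2.4 = 0 → B_y = 225.25/3.2 = 70.3906 ≈ 70.39 kN.
ΣF_y = 0: A_y + 70.3906 − 8.75·2 − 25 − 60 = 0 → A_y = 32.11 kN.
ΣF_x = 0: no horizontal applied forces, so A_x = 0.

A_x = 0, A_y = 32.11 kN, B_y = 70.39 kN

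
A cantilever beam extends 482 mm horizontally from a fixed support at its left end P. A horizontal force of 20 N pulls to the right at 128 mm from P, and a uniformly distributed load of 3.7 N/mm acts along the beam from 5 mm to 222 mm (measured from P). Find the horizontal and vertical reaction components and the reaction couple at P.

Resultant of the distributed load: 3.7 × 217 = 802.9 N at 113.5 mm from P.
ΣF_x = 0: P_x + 20 = 0 → P_x = -20.00 N.
ΣF_y = 0: P_y − 3.7·217 = 0 → P_y = 802.9 N.
ΣM about P: M_P − (3.7·217)·113.5 = 0 → M_P = 91130 N·mm.

P_x = -20.00 N, P_y = 802.9 N, M_P = 91130 N·mm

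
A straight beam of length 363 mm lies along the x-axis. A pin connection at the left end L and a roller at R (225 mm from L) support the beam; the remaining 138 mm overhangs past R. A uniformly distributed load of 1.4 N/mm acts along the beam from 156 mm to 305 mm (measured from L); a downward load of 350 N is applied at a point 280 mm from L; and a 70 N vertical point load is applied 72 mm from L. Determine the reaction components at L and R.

Resultant of the distributed load: 1.4 × 149 = 208.6 N at 230.5 mm from L.
Moments about L: R_y·225 − (1.4·149)·230.5 − 350·280 − 70·72 = 0 → R_y = 151122.3/225 = 671.655 ≈ 671.7 N.
ΣF_y = 0: L_y + 671.655 − 1.4·149 − 350 − 70 = 0 → L_y = -43.05 N.
ΣF_x = 0: no horizontal applied forces, so L_x = 0.

L_x = 0, L_y = -43.05 N, R_y = 671.7 N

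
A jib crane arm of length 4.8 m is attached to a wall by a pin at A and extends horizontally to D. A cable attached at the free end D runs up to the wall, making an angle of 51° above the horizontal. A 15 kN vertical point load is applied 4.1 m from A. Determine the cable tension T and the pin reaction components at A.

T = 16.49 kN, A_x = 10.38 kN, A_y = 2.188 kN

ΣM about A: T·sin51°·4.8 − 15·4.1 = 0 → T = 61.5/(4.8·0.777146) = 16.4866 ≈ 16.49 kN.
ΣF_x = 0: A_x − T·cos51° = 0 → A_x = 16.4866 × 0.62932 = 10.38 kN.
ΣF_y = 0: A_y + T·sin51° − 15 = 0 → A_y = 15 − 16.4866 × 0.777146 = 2.188 kN.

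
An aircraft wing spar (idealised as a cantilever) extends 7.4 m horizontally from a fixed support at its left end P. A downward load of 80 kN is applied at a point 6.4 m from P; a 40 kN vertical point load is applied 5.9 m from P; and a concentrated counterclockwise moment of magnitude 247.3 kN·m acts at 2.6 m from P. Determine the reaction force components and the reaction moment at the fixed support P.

P_x = 0, P_y = 120.0 kN, M_P = 500.7 kN·m

ΣF_x = 0: P_x = 0.
ΣF_y = 0: P_y − 80 − 40 = 0 → P_y = 120.0 kN.
ΣM about P: M_P − 80·6.4 − 40·5.9 + 247.3 = 0 → M_P = 500.7 kN·m.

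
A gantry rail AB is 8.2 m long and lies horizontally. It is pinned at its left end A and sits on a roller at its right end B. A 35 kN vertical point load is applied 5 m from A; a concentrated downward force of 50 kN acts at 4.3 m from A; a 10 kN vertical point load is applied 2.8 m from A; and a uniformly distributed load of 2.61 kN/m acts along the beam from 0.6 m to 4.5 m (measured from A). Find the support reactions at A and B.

A_x = 0, A_y = 51.04 kN, B_y = 54.14 kN

Resultant of the distributed load: 2.61 × 3.9 = 10.179 kN at 2.55 m from A.
Moments about A: B_y·8.2 − 35·5 − 50·4.3 − 10·2.8 − (2.61·3.9)·2.55 = 0 → B_y = 443.95645/8.2 = 54.141 ≈ 54.14 kN.
ΣF_y = 0: A_y + 54.141 − 35 − 50 − 10 − 2.61·3.9 = 0 → A_y = 51.04 kN.
ΣF_x = 0: no horizontal applied forces, so A_x = 0.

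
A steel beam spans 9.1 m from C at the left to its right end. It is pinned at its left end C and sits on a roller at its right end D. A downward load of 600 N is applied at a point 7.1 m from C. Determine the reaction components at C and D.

Taking moments about C: D_y·9.1 − 600·7.1 = 0 → D_y = 4260/9.1 = 468.132 ≈ 468.1 N.
ΣF_y = 0: C_y + 468.132 − 600 = 0 → C_y = 131.9 N.
ΣF_x = 0: no horizontal applied forces, so C_x = 0.

C_x = 0, C_y = 131.9 N, D_y = 468.1 N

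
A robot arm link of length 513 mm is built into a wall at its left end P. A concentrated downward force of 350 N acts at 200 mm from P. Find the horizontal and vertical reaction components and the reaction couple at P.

ΣF_x = 0: P_x = 0.
ΣF_y = 0: P_y − 350 = 0 → P_y = 350.0 N.
ΣM about P: M_P − 350·200 = 0 → M_P = 70000 N·mm.

P_x = 0, P_y = 350.0 N, M_P = 70000 N·mm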